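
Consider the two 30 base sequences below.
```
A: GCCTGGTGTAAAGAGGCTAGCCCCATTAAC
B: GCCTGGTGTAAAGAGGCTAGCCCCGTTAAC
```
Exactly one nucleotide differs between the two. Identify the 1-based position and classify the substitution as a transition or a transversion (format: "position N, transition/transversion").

position 25, transition

Position 25 changes A→G. A is a purine and G is a purine, so this is a transition.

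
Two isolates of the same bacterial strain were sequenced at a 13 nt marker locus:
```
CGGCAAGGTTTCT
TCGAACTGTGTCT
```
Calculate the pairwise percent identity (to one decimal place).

6 positions differ (1, 2, 4, 6, 7, 10), so 7 of 13 match: 7/13 = 53.85%.

53.8%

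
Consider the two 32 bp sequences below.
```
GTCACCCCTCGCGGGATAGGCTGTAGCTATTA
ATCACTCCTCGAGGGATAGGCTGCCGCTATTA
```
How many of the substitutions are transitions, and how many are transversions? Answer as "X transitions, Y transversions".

3 transitions, 2 transversions

Transitions (purine↔purine or pyrimidine↔pyrimidine): 1 G→A, 6 C→T, 24 T→C.
Transversions (purine↔pyrimidine): 12 C→A, 25 A→C.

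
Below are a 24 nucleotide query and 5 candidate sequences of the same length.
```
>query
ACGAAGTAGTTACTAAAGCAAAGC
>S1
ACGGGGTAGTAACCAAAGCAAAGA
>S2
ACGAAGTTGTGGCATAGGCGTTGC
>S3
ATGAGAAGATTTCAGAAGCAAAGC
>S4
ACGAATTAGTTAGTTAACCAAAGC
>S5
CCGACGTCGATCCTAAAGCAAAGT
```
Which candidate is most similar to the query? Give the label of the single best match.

S4

Hamming distances to query — S1: 5; S2: 9; S3: 9; S4: 4; S5: 6.
Smallest is S4 with 4 mismatches.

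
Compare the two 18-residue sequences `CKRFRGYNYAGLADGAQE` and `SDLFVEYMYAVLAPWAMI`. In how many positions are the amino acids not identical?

11

Comparing position by position, 11 positions differ: 1 (C/S), 2 (K/D), 3 (R/L), 5 (R/V), 6 (G/E), 8 (N/M), 11 (G/V), 14 (D/P), 15 (G/W), 17 (Q/M), 18 (E/I).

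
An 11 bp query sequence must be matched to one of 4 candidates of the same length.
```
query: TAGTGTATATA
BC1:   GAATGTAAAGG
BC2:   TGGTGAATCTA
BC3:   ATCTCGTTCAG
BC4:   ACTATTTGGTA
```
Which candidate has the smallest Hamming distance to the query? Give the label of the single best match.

BC2

BC1 differs at 5 bases; BC2 differs at 3 bases; BC3 differs at 9 bases; BC4 differs at 8 bases. The closest is BC2.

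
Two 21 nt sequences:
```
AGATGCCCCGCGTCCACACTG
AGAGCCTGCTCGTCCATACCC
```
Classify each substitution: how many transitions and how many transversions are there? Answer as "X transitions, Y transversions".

3 transitions, 5 transversions

Mismatches (1-based):
position 4: T→G (pyrimidine→purine, transversion)
position 5: G→C (purine→pyrimidine, transversion)
position 7: C→T (pyrimidine→pyrimidine, transition)
position 8: C→G (pyrimidine→purine, transversion)
position 10: G→T (purine→pyrimidine, transversion)
position 17: C→T (pyrimidine→pyrimidine, transition)
position 20: T→C (pyrimidine→pyrimidine, transition)
position 21: G→C (purine→pyrimidine, transversion)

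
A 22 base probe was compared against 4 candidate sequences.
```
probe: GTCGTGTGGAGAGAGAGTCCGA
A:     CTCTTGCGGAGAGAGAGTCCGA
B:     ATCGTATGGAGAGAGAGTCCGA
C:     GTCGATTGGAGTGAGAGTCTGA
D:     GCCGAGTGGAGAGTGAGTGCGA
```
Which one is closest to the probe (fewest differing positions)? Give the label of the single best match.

A differs at 3 positions; B differs at 2 positions; C differs at 4 positions; D differs at 4 positions. The closest is B.

B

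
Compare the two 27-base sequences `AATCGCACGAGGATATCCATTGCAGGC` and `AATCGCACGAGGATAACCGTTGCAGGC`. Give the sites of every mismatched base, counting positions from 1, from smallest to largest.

16, 19

Differences at site 16 (T→A), site 19 (A→G).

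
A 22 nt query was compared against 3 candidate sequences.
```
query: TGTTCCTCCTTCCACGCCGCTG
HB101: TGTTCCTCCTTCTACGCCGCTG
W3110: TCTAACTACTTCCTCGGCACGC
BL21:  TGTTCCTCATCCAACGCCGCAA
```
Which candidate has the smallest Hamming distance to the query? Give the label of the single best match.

HB101

Hamming distances to query — HB101: 1; W3110: 9; BL21: 5.
Smallest is HB101 with 1 mismatch.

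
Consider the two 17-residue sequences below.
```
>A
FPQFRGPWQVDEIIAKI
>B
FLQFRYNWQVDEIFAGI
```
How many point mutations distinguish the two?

Comparing position by position, 5 positions differ: 2 (P/L), 6 (G/Y), 7 (P/N), 14 (I/F), 16 (K/G).

5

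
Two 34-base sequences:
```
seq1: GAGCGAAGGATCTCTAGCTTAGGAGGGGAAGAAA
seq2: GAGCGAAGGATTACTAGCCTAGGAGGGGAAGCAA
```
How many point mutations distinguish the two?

4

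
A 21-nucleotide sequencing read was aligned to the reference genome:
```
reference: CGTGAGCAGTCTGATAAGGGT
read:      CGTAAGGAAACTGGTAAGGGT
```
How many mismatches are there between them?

Mismatches (1-based): base 4: G→A; base 7: C→G; base 9: G→A; base 10: T→A; base 14: A→G.

5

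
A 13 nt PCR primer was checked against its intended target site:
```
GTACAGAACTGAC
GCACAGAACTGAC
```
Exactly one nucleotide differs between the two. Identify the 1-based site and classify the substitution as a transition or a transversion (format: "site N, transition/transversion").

The sequences differ only at site 2: T→C (pyrimidine→pyrimidine), a transition.

site 2, transition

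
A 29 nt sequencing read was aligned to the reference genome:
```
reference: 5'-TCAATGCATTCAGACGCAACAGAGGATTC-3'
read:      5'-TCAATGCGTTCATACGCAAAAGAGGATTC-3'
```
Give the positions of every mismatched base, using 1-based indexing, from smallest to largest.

Differences at position 8 (A→G), position 13 (G→T), position 20 (C→A).

8, 13, 20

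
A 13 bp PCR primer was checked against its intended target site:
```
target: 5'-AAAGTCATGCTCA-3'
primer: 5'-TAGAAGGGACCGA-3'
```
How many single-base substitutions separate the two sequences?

Comparing position by position, 10 positions differ: 1 (A/T), 3 (A/G), 4 (G/A), 5 (T/A), 6 (C/G), 7 (A/G), 8 (T/G), 9 (G/A), 11 (T/C), 12 (C/G).

10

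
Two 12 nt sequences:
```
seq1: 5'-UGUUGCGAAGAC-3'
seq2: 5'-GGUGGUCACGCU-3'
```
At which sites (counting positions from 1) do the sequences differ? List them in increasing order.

Scanning 1-based: 1: U/G; 4: U/G; 6: C/U; 7: G/C; 9: A/C; 11: A/C; 12: C/U.

1, 4, 6, 7, 9, 11, 12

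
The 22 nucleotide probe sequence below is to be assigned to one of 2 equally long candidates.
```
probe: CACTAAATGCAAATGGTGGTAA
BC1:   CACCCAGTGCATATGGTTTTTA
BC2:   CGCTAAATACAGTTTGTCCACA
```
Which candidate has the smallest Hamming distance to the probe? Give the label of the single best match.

BC1 differs at 7 positions; BC2 differs at 9 positions. The closest is BC1.

BC1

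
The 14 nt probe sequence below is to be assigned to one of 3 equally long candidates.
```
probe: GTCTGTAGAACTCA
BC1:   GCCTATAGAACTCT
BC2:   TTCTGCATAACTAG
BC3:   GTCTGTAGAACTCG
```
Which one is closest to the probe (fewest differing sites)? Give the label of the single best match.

BC1 differs at 3 sites; BC2 differs at 5 sites; BC3 differs at 1 site. The closest is BC3.

BC3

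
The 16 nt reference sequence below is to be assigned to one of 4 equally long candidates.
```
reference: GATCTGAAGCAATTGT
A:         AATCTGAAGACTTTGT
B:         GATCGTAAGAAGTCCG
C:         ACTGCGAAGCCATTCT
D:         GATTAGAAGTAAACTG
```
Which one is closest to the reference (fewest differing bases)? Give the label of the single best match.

A

Hamming distances to reference — A: 4; B: 7; C: 6; D: 7.
Smallest is A with 4 mismatches.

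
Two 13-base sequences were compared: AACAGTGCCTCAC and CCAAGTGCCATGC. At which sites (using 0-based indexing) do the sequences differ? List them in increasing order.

0, 1, 2, 9, 10, 11

Differences at site 0 (A→C), site 1 (A→C), site 2 (C→A), site 9 (T→A), site 10 (C→T), site 11 (A→G).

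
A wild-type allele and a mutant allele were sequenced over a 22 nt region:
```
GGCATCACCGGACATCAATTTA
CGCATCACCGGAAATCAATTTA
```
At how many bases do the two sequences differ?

2

Comparing position by position, 2 bases differ: 1 (G/C), 13 (C/A).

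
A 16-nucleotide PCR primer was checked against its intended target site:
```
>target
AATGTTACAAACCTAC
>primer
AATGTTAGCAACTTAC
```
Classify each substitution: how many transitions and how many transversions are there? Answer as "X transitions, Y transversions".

Transitions (purine↔purine or pyrimidine↔pyrimidine): 13 C→T.
Transversions (purine↔pyrimidine): 8 C→G, 9 A→C.

1 transition, 2 transversions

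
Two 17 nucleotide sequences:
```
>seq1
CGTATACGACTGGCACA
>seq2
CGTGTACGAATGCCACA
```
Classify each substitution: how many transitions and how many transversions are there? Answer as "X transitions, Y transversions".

Transitions (purine↔purine or pyrimidine↔pyrimidine): 4 A→G.
Transversions (purine↔pyrimidine): 10 C→A, 13 G→C.

1 transition, 2 transversions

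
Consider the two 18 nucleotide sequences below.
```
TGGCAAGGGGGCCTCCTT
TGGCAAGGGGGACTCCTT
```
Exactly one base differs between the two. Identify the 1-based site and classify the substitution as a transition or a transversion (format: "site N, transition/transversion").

The sequences differ only at site 12: C→A (pyrimidine→purine), a transversion.

site 12, transversion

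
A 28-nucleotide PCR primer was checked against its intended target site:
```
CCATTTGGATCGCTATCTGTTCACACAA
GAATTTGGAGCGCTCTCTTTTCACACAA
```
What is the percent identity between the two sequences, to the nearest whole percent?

Mismatches at positions 1, 2, 10, 15, 19 (1-based): 5 of 28.
Identical positions: 23/28 = 82.14% → 82%.

82%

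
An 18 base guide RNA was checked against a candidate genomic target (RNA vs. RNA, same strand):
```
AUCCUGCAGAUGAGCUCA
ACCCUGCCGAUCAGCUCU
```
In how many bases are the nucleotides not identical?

4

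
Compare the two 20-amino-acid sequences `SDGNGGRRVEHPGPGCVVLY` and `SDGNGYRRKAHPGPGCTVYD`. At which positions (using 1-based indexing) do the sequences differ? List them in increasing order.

6, 9, 10, 17, 19, 20

Differences at position 6 (G→Y), position 9 (V→K), position 10 (E→A), position 17 (V→T), position 19 (L→Y), position 20 (Y→D).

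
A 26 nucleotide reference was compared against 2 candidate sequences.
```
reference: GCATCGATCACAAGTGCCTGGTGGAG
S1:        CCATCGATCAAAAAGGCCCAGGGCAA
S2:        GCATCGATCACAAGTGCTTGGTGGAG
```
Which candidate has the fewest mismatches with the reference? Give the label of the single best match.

S1 differs at 9 positions; S2 differs at 1 position. The closest is S2.

S2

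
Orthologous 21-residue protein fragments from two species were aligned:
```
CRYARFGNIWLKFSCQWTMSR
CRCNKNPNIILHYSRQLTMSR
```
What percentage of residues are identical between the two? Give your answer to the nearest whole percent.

52%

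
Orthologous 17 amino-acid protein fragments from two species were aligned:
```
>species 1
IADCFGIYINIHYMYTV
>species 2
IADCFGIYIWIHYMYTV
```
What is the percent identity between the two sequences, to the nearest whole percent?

94%

1 position differs (10), so 16 of 17 match: 16/17 = 94.12%.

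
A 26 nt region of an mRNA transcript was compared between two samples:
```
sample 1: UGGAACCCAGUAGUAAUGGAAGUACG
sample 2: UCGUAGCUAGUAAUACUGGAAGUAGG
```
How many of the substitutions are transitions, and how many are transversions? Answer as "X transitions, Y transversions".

2 transitions, 5 transversions

Transitions (purine↔purine or pyrimidine↔pyrimidine): 8 C→U, 13 G→A.
Transversions (purine↔pyrimidine): 2 G→C, 4 A→U, 6 C→G, 16 A→C, 25 C→G.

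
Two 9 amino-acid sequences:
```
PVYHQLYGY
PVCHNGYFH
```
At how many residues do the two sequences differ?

Mismatches (1-based): residue 3: Y→C; residue 5: Q→N; residue 6: L→G; residue 8: G→F; residue 9: Y→H.

5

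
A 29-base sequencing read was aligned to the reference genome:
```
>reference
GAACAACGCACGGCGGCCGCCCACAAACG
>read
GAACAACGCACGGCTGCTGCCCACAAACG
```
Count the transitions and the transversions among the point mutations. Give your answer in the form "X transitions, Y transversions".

Mismatches (1-based):
position 15: G→T (purine→pyrimidine, transversion)
position 18: C→T (pyrimidine→pyrimidine, transition)

1 transition, 1 transversion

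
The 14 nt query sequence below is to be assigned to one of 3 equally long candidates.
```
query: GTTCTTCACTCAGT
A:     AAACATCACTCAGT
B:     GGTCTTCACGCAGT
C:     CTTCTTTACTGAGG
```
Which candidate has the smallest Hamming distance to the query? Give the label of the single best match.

B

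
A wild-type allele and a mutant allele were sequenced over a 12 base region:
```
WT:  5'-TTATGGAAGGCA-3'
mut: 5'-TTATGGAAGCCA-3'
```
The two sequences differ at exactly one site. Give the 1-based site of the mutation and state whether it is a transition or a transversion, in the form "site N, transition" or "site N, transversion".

Site 10 changes G→C. G is a purine and C is a pyrimidine, so this is a transversion.

site 10, transversion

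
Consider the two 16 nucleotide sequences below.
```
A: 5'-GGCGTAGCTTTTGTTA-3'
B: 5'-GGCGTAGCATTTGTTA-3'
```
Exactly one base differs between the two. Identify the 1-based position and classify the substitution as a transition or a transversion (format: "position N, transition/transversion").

Position 9 changes T→A. T is a pyrimidine and A is a purine, so this is a transversion.

position 9, transversion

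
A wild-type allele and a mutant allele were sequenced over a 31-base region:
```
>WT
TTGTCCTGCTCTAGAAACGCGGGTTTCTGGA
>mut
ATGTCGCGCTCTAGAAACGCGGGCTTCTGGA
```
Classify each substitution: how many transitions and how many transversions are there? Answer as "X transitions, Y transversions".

2 transitions, 2 transversions

Mismatches (1-based):
base 1: T→A (pyrimidine→purine, transversion)
base 6: C→G (pyrimidine→purine, transversion)
base 7: T→C (pyrimidine→pyrimidine, transition)
base 24: T→C (pyrimidine→pyrimidine, transition)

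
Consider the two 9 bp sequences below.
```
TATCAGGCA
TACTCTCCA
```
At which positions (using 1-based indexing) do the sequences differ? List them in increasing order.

Scanning 1-based: 3: T/C; 4: C/T; 5: A/C; 6: G/T; 7: G/C.

3, 4, 5, 6, 7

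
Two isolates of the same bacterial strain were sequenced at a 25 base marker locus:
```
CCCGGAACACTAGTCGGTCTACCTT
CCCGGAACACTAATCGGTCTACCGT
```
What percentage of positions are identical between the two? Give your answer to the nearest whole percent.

92%

2 positions differ (13, 24), so 23 of 25 match: 23/25 = 92%.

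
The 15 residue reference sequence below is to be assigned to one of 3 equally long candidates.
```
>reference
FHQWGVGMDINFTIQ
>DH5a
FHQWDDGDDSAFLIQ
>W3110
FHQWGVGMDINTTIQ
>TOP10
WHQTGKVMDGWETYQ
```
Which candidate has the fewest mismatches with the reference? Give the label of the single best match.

W3110

Hamming distances to reference — DH5a: 6; W3110: 1; TOP10: 8.
Smallest is W3110 with 1 mismatch.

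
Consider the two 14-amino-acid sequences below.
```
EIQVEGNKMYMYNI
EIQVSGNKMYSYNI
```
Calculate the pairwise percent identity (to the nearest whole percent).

86%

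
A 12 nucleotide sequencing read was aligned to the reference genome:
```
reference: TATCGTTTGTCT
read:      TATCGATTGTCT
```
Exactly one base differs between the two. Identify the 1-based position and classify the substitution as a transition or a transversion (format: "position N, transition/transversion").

position 6, transversion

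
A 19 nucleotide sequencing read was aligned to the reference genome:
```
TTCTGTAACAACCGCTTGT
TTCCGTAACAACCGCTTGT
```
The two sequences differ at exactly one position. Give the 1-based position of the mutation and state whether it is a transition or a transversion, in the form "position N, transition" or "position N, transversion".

position 4, transition

The sequences differ only at position 4: T→C (pyrimidine→pyrimidine), a transition.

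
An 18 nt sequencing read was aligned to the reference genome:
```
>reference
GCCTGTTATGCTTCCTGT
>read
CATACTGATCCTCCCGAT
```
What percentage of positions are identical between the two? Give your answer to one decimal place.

44.4%

Mismatches at positions 1, 2, 3, 4, 5, 7, 10, 13, 16, 17 (1-based): 10 of 18.
Identical positions: 8/18 = 44.44% → 44.4%.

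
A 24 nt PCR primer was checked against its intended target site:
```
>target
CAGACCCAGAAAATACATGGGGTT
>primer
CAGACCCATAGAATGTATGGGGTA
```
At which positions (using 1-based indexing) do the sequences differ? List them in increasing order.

Scanning 1-based: 9: G/T; 11: A/G; 15: A/G; 16: C/T; 24: T/A.

9, 11, 15, 16, 24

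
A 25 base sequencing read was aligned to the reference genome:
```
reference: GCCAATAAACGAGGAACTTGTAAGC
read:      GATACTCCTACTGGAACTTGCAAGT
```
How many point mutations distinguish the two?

11

The sequences differ at bases 2, 3, 5, 7, 8, 9, 10, 11, 12, 21, 25 (1-based) — 11 in total.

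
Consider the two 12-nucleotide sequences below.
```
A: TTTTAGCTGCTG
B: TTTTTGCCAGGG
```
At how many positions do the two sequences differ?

Comparing position by position, 5 positions differ: 5 (A/T), 8 (T/C), 9 (G/A), 10 (C/G), 11 (T/G).

5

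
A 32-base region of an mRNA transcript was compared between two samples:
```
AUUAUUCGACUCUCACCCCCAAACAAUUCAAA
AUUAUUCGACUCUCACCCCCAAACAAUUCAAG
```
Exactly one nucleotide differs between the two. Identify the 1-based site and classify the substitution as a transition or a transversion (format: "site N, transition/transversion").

Site 32 changes A→G. A is a purine and G is a purine, so this is a transition.

site 32, transition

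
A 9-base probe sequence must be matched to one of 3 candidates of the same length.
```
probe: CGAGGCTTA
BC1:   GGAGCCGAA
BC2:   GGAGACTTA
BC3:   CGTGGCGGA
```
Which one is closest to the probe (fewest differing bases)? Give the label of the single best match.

BC2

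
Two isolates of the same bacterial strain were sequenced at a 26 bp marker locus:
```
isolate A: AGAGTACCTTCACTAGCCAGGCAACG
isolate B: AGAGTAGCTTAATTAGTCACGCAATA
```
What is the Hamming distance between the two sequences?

The sequences differ at sites 7, 11, 13, 17, 20, 25, 26 (1-based) — 7 in total.

7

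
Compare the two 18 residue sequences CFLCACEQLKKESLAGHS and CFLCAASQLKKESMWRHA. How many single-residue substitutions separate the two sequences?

The sequences differ at positions 6, 7, 14, 15, 16, 18 (1-based) — 6 in total.

6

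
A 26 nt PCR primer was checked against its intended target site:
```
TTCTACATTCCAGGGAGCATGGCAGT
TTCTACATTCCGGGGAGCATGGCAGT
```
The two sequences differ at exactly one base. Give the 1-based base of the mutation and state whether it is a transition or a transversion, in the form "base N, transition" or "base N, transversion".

base 12, transition

Base 12 changes A→G. A is a purine and G is a purine, so this is a transition.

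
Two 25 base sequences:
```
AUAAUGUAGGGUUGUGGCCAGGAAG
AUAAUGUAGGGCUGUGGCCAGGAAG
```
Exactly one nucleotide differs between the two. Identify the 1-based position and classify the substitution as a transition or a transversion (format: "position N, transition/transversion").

Position 12 changes U→C. U is a pyrimidine and C is a pyrimidine, so this is a transition.

position 12, transition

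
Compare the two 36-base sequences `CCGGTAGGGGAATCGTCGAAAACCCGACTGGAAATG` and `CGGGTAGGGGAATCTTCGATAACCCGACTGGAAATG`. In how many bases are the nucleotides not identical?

The sequences differ at bases 2, 15, 20 (1-based) — 3 in total.

3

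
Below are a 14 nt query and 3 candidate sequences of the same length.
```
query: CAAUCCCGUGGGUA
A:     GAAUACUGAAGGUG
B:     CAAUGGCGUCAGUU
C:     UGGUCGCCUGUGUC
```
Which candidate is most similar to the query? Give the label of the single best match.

Hamming distances to query — A: 6; B: 5; C: 7.
Smallest is B with 5 mismatches.

B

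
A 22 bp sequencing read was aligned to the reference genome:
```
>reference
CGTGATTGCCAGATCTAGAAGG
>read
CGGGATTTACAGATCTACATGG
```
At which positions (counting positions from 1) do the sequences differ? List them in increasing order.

3, 8, 9, 18, 20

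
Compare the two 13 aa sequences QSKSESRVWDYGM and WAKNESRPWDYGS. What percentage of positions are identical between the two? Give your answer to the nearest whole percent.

62%

5 positions differ (1, 2, 4, 8, 13), so 8 of 13 match: 8/13 = 61.54%.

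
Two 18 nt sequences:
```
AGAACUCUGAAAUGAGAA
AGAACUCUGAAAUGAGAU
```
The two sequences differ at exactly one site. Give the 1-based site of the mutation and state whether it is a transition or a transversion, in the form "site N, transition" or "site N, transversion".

site 18, transversion

Site 18 changes A→U. A is a purine and U is a pyrimidine, so this is a transversion.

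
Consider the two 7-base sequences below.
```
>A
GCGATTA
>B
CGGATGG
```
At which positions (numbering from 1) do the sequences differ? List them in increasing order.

1, 2, 6, 7

Differences at position 1 (G→C), position 2 (C→G), position 6 (T→G), position 7 (A→G).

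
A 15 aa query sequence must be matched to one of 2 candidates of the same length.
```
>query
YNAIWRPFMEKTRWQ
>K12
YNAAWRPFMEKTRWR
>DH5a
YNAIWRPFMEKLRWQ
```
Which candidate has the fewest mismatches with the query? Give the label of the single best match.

Hamming distances to query — K12: 2; DH5a: 1.
Smallest is DH5a with 1 mismatch.

DH5a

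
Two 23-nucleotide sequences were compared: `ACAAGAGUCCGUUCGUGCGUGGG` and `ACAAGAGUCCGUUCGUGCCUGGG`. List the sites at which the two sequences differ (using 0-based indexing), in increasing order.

18

Differences at site 18 (G→C).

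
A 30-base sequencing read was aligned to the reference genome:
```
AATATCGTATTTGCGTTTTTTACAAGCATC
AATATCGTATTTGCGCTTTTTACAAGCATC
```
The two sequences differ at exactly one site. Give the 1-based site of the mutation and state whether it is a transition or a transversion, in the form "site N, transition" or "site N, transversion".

site 16, transition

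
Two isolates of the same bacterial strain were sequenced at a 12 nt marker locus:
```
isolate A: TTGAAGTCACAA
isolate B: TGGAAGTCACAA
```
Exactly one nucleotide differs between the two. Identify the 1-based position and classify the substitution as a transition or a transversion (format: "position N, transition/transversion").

position 2, transversion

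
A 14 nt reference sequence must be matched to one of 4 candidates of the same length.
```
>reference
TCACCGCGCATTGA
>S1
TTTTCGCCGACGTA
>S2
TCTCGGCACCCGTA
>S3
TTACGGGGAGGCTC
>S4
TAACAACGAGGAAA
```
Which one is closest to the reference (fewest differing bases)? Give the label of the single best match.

S2

S1 differs at 8 bases; S2 differs at 7 bases; S3 differs at 9 bases; S4 differs at 8 bases. The closest is S2.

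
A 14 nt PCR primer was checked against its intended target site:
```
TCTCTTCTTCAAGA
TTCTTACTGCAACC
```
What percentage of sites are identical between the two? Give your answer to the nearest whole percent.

50%

Mismatches at positions 2, 3, 4, 6, 9, 13, 14 (1-based): 7 of 14.
Identical positions: 7/14 = 50% → 50%.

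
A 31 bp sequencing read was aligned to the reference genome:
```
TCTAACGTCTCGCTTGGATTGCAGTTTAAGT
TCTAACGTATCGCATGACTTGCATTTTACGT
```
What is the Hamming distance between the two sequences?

6

The sequences differ at bases 9, 14, 17, 18, 24, 29 (1-based) — 6 in total.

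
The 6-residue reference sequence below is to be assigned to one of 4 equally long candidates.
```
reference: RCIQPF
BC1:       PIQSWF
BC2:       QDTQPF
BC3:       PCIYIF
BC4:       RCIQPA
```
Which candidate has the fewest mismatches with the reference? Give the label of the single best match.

BC1 differs at 5 residues; BC2 differs at 3 residues; BC3 differs at 3 residues; BC4 differs at 1 residue. The closest is BC4.

BC4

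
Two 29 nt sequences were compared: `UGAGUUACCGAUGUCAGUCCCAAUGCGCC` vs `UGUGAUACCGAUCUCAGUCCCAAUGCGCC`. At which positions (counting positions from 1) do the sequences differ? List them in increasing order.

3, 5, 13

Differences at position 3 (A→U), position 5 (U→A), position 13 (G→C).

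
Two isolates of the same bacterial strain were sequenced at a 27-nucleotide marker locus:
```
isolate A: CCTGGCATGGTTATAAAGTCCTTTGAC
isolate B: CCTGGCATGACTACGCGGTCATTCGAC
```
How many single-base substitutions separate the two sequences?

8

Comparing position by position, 8 bases differ: 10 (G/A), 11 (T/C), 14 (T/C), 15 (A/G), 16 (A/C), 17 (A/G), 21 (C/A), 24 (T/C).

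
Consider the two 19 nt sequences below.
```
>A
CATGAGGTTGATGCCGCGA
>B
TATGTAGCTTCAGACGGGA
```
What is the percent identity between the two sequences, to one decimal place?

52.6%

9 positions differ (1, 5, 6, 8, 10, 11, 12, 14, 17), so 10 of 19 match: 10/19 = 52.63%.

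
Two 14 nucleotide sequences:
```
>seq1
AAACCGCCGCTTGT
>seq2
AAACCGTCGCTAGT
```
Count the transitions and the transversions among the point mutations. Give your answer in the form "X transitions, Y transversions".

1 transition, 1 transversion

Mismatches (1-based):
position 7: C→T (pyrimidine→pyrimidine, transition)
position 12: T→A (pyrimidine→purine, transversion)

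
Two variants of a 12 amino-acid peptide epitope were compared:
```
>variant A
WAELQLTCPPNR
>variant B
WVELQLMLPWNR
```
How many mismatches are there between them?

4

Mismatches (1-based): position 2: A→V; position 7: T→M; position 8: C→L; position 10: P→W.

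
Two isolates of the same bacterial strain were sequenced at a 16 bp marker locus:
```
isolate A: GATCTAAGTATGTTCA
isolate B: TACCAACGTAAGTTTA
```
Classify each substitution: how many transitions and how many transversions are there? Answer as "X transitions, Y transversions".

2 transitions, 4 transversions

Transitions (purine↔purine or pyrimidine↔pyrimidine): 3 T→C, 15 C→T.
Transversions (purine↔pyrimidine): 1 G→T, 5 T→A, 7 A→C, 11 T→A.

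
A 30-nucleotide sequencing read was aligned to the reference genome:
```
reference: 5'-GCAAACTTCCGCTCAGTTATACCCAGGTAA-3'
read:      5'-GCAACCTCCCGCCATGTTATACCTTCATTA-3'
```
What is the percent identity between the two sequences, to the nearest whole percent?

67%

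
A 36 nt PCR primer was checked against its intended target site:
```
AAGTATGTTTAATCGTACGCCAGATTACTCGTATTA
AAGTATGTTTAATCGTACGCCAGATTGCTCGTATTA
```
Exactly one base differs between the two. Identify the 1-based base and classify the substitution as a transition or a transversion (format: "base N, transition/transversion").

The sequences differ only at base 27: A→G (purine→purine), a transition.

base 27, transition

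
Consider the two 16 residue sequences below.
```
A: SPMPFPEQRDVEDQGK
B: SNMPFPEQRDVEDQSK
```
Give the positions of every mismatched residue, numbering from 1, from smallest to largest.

Differences at position 2 (P→N), position 15 (G→S).

2, 15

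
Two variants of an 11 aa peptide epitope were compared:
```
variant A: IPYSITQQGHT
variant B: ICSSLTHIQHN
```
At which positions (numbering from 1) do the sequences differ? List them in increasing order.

2, 3, 5, 7, 8, 9, 11

Differences at position 2 (P→C), position 3 (Y→S), position 5 (I→L), position 7 (Q→H), position 8 (Q→I), position 9 (G→Q), position 11 (T→N).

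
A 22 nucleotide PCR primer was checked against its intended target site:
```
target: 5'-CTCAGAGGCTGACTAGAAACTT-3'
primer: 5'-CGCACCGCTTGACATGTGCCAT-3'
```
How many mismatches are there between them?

Comparing position by position, 11 positions differ: 2 (T/G), 5 (G/C), 6 (A/C), 8 (G/C), 9 (C/T), 14 (T/A), 15 (A/T), 17 (A/T), 18 (A/G), 19 (A/C), 21 (T/A).

11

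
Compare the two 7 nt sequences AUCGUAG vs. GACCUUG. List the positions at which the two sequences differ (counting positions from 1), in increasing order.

Differences at position 1 (A→G), position 2 (U→A), position 4 (G→C), position 6 (A→U).

1, 2, 4, 6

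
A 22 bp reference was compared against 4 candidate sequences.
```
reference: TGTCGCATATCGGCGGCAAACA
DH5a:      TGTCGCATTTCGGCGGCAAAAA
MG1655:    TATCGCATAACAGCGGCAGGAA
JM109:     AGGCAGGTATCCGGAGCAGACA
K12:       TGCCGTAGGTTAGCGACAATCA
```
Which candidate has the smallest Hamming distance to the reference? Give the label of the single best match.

Hamming distances to reference — DH5a: 2; MG1655: 6; JM109: 9; K12: 8.
Smallest is DH5a with 2 mismatches.

DH5a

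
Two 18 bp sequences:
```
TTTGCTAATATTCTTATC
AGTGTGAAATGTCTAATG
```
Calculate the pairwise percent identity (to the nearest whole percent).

50%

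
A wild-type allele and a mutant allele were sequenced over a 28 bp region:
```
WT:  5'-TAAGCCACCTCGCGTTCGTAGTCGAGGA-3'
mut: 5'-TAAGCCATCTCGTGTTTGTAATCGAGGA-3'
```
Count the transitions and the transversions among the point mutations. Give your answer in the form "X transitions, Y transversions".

Mismatches (1-based):
site 8: C→T (pyrimidine→pyrimidine, transition)
site 13: C→T (pyrimidine→pyrimidine, transition)
site 17: C→T (pyrimidine→pyrimidine, transition)
site 21: G→A (purine→purine, transition)

4 transitions, 0 transversions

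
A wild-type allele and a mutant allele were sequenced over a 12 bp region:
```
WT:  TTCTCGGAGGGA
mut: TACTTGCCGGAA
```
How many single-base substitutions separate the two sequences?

5

Mismatches (1-based): site 2: T→A; site 5: C→T; site 7: G→C; site 8: A→C; site 11: G→A.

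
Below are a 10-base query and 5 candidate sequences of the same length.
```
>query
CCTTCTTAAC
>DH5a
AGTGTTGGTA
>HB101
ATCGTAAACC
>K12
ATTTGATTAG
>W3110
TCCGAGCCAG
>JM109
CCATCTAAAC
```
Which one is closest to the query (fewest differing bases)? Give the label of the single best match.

Hamming distances to query — DH5a: 8; HB101: 8; K12: 6; W3110: 8; JM109: 2.
Smallest is JM109 with 2 mismatches.

JM109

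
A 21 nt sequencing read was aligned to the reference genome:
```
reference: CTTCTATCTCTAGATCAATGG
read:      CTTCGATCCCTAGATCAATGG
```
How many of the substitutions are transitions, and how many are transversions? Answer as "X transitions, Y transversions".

1 transition, 1 transversion

Transitions (purine↔purine or pyrimidine↔pyrimidine): 9 T→C.
Transversions (purine↔pyrimidine): 5 T→G.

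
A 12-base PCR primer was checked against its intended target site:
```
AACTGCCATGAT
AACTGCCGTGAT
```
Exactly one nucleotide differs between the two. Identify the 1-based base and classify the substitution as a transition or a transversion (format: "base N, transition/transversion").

Base 8 changes A→G. A is a purine and G is a purine, so this is a transition.

base 8, transition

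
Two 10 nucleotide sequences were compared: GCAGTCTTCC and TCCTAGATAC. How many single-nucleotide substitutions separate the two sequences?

7

Comparing position by position, 7 sites differ: 1 (G/T), 3 (A/C), 4 (G/T), 5 (T/A), 6 (C/G), 7 (T/A), 9 (C/A).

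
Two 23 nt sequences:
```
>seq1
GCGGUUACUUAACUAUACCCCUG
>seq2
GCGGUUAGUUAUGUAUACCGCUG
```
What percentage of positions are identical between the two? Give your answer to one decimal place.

82.6%

4 positions differ (8, 12, 13, 20), so 19 of 23 match: 19/23 = 82.61%.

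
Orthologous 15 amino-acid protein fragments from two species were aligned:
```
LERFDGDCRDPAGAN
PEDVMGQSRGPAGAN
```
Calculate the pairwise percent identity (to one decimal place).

53.3%

Mismatches at positions 1, 3, 4, 5, 7, 8, 10 (1-based): 7 of 15.
Identical positions: 8/15 = 53.33% → 53.3%.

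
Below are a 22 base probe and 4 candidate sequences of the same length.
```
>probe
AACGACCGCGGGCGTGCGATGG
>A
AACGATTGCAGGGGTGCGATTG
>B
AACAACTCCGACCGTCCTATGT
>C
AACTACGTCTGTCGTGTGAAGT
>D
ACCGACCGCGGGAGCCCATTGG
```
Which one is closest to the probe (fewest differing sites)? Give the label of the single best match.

A

A differs at 5 sites; B differs at 8 sites; C differs at 8 sites; D differs at 6 sites. The closest is A.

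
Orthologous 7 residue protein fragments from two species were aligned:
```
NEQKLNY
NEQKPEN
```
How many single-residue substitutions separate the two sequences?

3

The sequences differ at positions 5, 6, 7 (1-based) — 3 in total.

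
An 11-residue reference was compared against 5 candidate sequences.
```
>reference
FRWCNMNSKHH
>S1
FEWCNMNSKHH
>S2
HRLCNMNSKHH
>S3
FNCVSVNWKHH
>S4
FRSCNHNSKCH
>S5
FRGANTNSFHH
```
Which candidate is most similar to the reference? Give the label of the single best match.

S1 differs at 1 residue; S2 differs at 2 residues; S3 differs at 6 residues; S4 differs at 3 residues; S5 differs at 4 residues. The closest is S1.

S1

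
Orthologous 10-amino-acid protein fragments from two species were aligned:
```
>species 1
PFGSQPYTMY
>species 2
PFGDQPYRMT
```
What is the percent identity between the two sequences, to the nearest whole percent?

70%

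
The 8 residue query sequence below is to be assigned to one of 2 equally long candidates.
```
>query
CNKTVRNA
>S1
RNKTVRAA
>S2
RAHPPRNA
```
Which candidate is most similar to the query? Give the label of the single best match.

S1 differs at 2 positions; S2 differs at 5 positions. The closest is S1.

S1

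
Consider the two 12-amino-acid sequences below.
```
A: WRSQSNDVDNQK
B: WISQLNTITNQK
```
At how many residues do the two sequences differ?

5

Mismatches (1-based): residue 2: R→I; residue 5: S→L; residue 7: D→T; residue 8: V→I; residue 9: D→T.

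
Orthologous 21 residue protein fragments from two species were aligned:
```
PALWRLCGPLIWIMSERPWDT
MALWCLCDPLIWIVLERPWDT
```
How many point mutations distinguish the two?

5

Mismatches (1-based): position 1: P→M; position 5: R→C; position 8: G→D; position 14: M→V; position 15: S→L.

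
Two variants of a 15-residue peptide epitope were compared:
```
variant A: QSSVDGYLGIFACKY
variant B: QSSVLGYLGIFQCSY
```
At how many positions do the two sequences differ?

Mismatches (1-based): position 5: D→L; position 12: A→Q; position 14: K→S.

3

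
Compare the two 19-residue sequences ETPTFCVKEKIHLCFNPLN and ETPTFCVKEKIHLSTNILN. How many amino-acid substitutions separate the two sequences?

3

Comparing position by position, 3 residues differ: 14 (C/S), 15 (F/T), 17 (P/I).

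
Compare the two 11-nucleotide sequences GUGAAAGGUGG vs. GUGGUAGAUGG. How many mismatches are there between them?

3

Mismatches (1-based): position 4: A→G; position 5: A→U; position 8: G→A.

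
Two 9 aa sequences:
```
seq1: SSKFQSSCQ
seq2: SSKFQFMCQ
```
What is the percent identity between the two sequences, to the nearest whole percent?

2 positions differ (6, 7), so 7 of 9 match: 7/9 = 77.78%.

78%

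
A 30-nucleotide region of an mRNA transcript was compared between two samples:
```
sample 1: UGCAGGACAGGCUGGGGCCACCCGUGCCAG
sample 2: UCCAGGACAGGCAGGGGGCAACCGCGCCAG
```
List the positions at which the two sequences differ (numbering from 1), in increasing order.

2, 13, 18, 21, 25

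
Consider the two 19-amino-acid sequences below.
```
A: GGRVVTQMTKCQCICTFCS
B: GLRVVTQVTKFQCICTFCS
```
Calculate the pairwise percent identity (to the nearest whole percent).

84%

3 positions differ (2, 8, 11), so 16 of 19 match: 16/19 = 84.21%.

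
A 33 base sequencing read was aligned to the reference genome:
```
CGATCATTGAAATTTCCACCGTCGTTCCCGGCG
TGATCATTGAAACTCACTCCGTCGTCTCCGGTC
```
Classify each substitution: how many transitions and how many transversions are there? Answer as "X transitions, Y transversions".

Mismatches (1-based):
site 1: C→T (pyrimidine→pyrimidine, transition)
site 13: T→C (pyrimidine→pyrimidine, transition)
site 15: T→C (pyrimidine→pyrimidine, transition)
site 16: C→A (pyrimidine→purine, transversion)
site 18: A→T (purine→pyrimidine, transversion)
site 26: T→C (pyrimidine→pyrimidine, transition)
site 27: C→T (pyrimidine→pyrimidine, transition)
site 32: C→T (pyrimidine→pyrimidine, transition)
site 33: G→C (purine→pyrimidine, transversion)

6 transitions, 3 transversions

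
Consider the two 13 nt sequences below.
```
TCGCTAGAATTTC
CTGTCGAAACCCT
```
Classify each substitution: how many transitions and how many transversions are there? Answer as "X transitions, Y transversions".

Mismatches (1-based):
position 1: T→C (pyrimidine→pyrimidine, transition)
position 2: C→T (pyrimidine→pyrimidine, transition)
position 4: C→T (pyrimidine→pyrimidine, transition)
position 5: T→C (pyrimidine→pyrimidine, transition)
position 6: A→G (purine→purine, transition)
position 7: G→A (purine→purine, transition)
position 10: T→C (pyrimidine→pyrimidine, transition)
position 11: T→C (pyrimidine→pyrimidine, transition)
position 12: T→C (pyrimidine→pyrimidine, transition)
position 13: C→T (pyrimidine→pyrimidine, transition)

10 transitions, 0 transversions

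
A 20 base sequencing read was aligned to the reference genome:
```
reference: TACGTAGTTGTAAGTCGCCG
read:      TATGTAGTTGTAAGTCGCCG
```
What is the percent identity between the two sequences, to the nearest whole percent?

Mismatch at position 3 (1-based): 1 of 20.
Identical positions: 19/20 = 95% → 95%.

95%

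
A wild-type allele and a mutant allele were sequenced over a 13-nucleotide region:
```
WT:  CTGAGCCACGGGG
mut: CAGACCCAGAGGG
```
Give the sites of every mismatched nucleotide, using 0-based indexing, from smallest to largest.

1, 4, 8, 9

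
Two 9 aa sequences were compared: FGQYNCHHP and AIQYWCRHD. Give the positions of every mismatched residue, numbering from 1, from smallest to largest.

1, 2, 5, 7, 9

Differences at position 1 (F→A), position 2 (G→I), position 5 (N→W), position 7 (H→R), position 9 (P→D).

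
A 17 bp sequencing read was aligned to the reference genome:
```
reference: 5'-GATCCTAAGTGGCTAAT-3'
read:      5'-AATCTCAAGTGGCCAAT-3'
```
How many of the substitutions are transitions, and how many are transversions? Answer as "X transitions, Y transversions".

4 transitions, 0 transversions

Mismatches (1-based):
position 1: G→A (purine→purine, transition)
position 5: C→T (pyrimidine→pyrimidine, transition)
position 6: T→C (pyrimidine→pyrimidine, transition)
position 14: T→C (pyrimidine→pyrimidine, transition)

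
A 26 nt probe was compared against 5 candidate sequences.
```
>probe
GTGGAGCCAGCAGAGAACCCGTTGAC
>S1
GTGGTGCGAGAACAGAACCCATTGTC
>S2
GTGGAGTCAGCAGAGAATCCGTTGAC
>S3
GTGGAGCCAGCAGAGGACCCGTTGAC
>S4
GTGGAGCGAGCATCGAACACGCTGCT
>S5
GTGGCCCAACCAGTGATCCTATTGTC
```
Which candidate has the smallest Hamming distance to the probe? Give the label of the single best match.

S1 differs at 6 sites; S2 differs at 2 sites; S3 differs at 1 site; S4 differs at 7 sites; S5 differs at 9 sites. The closest is S3.

S3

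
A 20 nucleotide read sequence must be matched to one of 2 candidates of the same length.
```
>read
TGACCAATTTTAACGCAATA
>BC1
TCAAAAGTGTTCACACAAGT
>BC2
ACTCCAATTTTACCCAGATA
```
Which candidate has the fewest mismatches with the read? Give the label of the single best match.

BC2

BC1 differs at 9 bases; BC2 differs at 7 bases. The closest is BC2.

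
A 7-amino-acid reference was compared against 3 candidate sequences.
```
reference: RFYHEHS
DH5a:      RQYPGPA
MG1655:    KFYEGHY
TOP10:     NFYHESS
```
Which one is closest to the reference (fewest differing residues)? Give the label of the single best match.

Hamming distances to reference — DH5a: 5; MG1655: 4; TOP10: 2.
Smallest is TOP10 with 2 mismatches.

TOP10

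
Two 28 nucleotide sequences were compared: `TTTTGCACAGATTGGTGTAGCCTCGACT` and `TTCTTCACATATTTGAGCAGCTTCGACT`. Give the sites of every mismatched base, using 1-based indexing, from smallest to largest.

3, 5, 10, 14, 16, 18, 22

Differences at site 3 (T→C), site 5 (G→T), site 10 (G→T), site 14 (G→T), site 16 (T→A), site 18 (T→C), site 22 (C→T).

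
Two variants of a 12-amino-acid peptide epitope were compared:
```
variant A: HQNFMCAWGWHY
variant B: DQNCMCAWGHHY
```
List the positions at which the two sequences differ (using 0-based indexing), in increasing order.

Scanning 0-based: 0: H/D; 3: F/C; 9: W/H.

0, 3, 9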